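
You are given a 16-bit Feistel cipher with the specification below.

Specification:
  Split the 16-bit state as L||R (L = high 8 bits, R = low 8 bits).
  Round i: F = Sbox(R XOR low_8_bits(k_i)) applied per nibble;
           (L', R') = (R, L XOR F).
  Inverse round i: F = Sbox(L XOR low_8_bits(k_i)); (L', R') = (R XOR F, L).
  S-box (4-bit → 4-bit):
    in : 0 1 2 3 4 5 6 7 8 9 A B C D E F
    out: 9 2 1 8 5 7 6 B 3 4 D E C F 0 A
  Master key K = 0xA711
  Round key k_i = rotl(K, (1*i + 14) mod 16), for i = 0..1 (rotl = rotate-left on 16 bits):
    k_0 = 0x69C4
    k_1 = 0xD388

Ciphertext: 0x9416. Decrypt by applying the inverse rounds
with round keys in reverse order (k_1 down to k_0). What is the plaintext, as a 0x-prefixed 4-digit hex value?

0x343A

s_0 = ciphertext = 0x9416
s_1 = InvRound(s_0, k_1) = 0x3A94
s_2 = InvRound(s_1, k_0) = 0x343A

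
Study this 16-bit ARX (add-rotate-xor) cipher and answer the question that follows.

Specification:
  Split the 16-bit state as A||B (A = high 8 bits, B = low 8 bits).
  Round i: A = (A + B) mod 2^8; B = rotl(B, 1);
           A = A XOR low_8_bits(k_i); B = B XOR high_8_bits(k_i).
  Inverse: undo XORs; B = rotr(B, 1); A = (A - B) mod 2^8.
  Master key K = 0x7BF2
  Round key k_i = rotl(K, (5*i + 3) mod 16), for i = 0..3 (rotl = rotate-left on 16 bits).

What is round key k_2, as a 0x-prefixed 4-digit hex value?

0x4F7E

K = 0x7BF2
k_0 = rotl(K, (5*0+3) mod 16) = rotl(K, 3) = 0xDF93
k_1 = rotl(K, (5*1+3) mod 16) = rotl(K, 8) = 0xF27B
k_2 = rotl(K, (5*2+3) mod 16) = rotl(K, 13) = 0x4F7E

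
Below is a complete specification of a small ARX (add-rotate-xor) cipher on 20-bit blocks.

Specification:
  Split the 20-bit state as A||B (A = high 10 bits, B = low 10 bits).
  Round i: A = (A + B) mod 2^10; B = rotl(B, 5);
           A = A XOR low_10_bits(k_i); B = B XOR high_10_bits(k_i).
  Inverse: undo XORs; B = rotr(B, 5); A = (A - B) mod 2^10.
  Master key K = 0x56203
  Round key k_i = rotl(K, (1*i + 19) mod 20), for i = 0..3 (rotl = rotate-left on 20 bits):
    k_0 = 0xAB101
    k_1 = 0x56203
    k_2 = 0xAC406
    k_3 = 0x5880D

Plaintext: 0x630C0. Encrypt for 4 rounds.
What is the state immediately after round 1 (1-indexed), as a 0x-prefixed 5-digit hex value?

0xD36AA

s_0 = plaintext = 0x630C0
s_1 = Round(s_0, k_0) = 0xD36AA
s_2 = Round(s_1, k_1) = 0xFD00D
s_3 = Round(s_2, k_2) = 0x01F11
s_4 = Round(s_3, k_3) = 0xC575A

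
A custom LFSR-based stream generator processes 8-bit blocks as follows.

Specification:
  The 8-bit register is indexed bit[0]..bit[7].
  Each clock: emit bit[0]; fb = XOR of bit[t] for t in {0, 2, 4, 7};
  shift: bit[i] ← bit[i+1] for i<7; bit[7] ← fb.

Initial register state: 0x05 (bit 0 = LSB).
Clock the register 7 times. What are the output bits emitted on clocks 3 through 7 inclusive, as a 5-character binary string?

10000

reg_0 = 0x05
clock 1: out=1, reg = 0x02
clock 2: out=0, reg = 0x01
clock 3: out=1, reg = 0x80
clock 4: out=0, reg = 0xC0
clock 5: out=0, reg = 0xE0
clock 6: out=0, reg = 0xF0
clock 7: out=0, reg = 0x78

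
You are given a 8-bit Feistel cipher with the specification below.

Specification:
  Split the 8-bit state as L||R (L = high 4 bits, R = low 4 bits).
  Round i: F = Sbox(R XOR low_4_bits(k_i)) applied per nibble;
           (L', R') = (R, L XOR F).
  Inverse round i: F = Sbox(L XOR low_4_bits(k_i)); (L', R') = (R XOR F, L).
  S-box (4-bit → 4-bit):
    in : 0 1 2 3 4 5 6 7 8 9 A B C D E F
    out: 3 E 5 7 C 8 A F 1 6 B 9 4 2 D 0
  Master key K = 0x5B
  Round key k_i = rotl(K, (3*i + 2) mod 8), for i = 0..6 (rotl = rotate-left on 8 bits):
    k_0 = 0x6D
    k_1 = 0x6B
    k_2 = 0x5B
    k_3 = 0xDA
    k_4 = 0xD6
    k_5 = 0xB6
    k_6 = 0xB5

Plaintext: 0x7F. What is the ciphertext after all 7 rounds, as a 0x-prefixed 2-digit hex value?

0xC3

s_0 = plaintext = 0x7F
s_1 = Round(s_0, k_0) = 0xF2
s_2 = Round(s_1, k_1) = 0x29
s_3 = Round(s_2, k_2) = 0x97
s_4 = Round(s_3, k_3) = 0x7B
s_5 = Round(s_4, k_4) = 0xB5
s_6 = Round(s_5, k_5) = 0x5C
s_7 = Round(s_6, k_6) = 0xC3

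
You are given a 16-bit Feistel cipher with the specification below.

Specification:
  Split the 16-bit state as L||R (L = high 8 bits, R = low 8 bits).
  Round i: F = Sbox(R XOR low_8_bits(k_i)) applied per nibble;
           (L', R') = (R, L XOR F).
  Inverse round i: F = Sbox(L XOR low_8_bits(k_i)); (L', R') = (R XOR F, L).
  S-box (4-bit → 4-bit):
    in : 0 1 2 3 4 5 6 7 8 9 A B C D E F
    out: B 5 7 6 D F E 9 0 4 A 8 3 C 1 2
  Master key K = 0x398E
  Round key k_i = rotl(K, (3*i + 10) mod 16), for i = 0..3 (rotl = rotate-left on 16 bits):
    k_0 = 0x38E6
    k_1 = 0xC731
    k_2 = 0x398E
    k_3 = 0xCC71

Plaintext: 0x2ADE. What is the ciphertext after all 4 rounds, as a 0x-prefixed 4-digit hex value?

0x7AFE

s_0 = plaintext = 0x2ADE
s_1 = Round(s_0, k_0) = 0xDE4A
s_2 = Round(s_1, k_1) = 0x4A46
s_3 = Round(s_2, k_2) = 0x467A
s_4 = Round(s_3, k_3) = 0x7AFE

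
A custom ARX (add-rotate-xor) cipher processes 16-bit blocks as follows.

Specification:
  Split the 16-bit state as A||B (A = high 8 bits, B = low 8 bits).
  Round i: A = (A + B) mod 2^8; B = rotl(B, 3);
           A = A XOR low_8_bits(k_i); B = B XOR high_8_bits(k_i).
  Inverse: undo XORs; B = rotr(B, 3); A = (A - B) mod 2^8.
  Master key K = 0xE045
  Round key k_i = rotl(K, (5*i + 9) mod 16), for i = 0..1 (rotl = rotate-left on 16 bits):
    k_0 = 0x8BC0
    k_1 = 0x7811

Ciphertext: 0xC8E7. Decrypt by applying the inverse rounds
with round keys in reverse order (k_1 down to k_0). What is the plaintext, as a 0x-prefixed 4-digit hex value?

s_0 = ciphertext = 0xC8E7
s_1 = InvRound(s_0, k_1) = 0xE6F3
s_2 = InvRound(s_1, k_0) = 0x170F

0x170F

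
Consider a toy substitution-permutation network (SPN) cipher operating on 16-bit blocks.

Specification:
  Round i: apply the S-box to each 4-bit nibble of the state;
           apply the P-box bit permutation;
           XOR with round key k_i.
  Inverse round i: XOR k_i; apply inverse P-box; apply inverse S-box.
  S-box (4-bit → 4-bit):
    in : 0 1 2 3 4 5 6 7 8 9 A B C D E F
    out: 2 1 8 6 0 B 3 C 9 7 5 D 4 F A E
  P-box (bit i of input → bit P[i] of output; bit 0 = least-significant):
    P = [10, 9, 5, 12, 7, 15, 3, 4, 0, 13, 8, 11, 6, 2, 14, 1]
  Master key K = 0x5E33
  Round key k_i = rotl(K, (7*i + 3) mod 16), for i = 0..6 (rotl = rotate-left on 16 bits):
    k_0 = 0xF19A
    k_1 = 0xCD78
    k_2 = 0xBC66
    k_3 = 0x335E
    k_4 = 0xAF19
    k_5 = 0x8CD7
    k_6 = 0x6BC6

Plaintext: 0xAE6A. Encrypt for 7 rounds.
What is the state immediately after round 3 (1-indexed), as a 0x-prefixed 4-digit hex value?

0x1860

s_0 = plaintext = 0xAE6A
s_1 = Round(s_0, k_0) = 0x1D7A
s_2 = Round(s_1, k_1) = 0xE001
s_3 = Round(s_2, k_2) = 0x1860
s_4 = Round(s_3, k_3) = 0xB99F
s_5 = Round(s_4, k_4) = 0x5CF2
s_6 = Round(s_5, k_5) = 0x1D89
s_7 = Round(s_6, k_6) = 0x4437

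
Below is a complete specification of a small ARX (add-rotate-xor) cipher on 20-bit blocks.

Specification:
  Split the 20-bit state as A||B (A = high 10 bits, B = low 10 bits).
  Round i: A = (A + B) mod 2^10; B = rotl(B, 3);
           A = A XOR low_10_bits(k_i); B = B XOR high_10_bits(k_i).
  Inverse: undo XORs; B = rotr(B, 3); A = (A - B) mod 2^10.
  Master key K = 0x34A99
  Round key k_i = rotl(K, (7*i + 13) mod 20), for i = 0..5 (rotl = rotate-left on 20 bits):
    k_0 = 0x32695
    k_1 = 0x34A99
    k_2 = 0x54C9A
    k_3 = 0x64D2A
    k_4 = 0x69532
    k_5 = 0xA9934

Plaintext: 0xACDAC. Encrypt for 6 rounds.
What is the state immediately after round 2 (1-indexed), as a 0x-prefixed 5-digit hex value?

s_0 = plaintext = 0xACDAC
s_1 = Round(s_0, k_0) = 0xB29AA
s_2 = Round(s_1, k_1) = 0xBB581
s_3 = Round(s_2, k_2) = 0x3D158
s_4 = Round(s_3, k_3) = 0xD9B51
s_5 = Round(s_4, k_4) = 0xE172B
s_6 = Round(s_5, k_5) = 0xE13F8

0xBB581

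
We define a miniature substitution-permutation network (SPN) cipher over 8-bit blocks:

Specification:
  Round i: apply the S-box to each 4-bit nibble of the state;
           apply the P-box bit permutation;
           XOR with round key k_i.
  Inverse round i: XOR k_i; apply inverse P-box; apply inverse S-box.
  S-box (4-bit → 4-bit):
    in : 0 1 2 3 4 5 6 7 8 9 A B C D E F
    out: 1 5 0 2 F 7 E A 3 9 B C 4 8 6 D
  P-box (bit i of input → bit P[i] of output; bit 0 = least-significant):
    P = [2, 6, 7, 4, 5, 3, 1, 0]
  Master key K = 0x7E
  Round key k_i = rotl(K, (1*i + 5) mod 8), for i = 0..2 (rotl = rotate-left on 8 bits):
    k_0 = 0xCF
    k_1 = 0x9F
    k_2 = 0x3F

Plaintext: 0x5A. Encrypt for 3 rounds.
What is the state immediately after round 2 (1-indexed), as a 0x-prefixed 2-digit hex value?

s_0 = plaintext = 0x5A
s_1 = Round(s_0, k_0) = 0xB1
s_2 = Round(s_1, k_1) = 0x18
s_3 = Round(s_2, k_2) = 0x59

0x18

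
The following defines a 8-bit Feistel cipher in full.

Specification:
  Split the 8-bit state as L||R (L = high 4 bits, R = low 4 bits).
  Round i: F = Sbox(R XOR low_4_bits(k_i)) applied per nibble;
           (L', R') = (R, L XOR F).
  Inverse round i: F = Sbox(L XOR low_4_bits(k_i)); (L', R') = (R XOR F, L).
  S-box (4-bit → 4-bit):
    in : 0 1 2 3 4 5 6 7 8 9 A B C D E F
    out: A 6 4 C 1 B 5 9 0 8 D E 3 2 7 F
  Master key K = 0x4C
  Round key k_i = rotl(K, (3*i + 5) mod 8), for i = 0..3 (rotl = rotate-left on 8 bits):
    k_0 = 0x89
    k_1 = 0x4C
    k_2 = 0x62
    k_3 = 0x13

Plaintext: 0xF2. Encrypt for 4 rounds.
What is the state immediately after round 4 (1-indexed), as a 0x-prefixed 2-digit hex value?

s_0 = plaintext = 0xF2
s_1 = Round(s_0, k_0) = 0x21
s_2 = Round(s_1, k_1) = 0x10
s_3 = Round(s_2, k_2) = 0x05
s_4 = Round(s_3, k_3) = 0x55

0x55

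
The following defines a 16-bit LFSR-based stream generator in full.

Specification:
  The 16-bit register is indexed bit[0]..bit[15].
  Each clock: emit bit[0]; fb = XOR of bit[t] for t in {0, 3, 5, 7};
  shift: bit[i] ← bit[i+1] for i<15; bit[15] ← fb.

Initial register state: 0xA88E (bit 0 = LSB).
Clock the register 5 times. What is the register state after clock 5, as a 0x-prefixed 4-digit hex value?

reg_0 = 0xA88E
clock 1: out=0, reg = 0x5447
clock 2: out=1, reg = 0xAA23
clock 3: out=1, reg = 0x5511
clock 4: out=1, reg = 0xAA88
clock 5: out=0, reg = 0x5544

0x5544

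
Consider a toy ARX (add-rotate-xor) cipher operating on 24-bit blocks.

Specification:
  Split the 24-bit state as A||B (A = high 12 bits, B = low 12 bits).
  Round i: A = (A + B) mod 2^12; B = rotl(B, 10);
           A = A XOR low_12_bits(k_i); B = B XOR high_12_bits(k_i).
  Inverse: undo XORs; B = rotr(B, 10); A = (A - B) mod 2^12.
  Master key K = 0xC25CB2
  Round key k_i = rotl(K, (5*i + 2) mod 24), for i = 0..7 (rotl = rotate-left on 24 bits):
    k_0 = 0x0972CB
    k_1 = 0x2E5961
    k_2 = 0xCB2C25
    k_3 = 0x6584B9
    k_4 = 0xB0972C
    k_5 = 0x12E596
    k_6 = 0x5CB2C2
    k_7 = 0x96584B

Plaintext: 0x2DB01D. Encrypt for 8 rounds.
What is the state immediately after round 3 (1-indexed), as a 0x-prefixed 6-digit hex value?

s_0 = plaintext = 0x2DB01D
s_1 = Round(s_0, k_0) = 0x033490
s_2 = Round(s_1, k_1) = 0xDA23C1
s_3 = Round(s_2, k_2) = 0xD46842
s_4 = Round(s_3, k_3) = 0x131C48
s_5 = Round(s_4, k_4) = 0xA5581B
s_6 = Round(s_5, k_5) = 0x7E6F28
s_7 = Round(s_6, k_6) = 0x5CC601
s_8 = Round(s_7, k_7) = 0x386CE5

0xD46842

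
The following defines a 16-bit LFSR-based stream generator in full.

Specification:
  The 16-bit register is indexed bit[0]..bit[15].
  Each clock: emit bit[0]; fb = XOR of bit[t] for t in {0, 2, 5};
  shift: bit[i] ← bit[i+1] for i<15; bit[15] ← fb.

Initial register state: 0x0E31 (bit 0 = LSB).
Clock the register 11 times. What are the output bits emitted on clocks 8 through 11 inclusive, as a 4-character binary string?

reg_0 = 0x0E31
clock 1: out=1, reg = 0x0718
clock 2: out=0, reg = 0x038C
clock 3: out=0, reg = 0x81C6
clock 4: out=0, reg = 0xC0E3
clock 5: out=1, reg = 0x6071
clock 6: out=1, reg = 0x3038
clock 7: out=0, reg = 0x981C
clock 8: out=0, reg = 0xCC0E
clock 9: out=0, reg = 0xE607
clock 10: out=1, reg = 0x7303
clock 11: out=1, reg = 0xB981

0011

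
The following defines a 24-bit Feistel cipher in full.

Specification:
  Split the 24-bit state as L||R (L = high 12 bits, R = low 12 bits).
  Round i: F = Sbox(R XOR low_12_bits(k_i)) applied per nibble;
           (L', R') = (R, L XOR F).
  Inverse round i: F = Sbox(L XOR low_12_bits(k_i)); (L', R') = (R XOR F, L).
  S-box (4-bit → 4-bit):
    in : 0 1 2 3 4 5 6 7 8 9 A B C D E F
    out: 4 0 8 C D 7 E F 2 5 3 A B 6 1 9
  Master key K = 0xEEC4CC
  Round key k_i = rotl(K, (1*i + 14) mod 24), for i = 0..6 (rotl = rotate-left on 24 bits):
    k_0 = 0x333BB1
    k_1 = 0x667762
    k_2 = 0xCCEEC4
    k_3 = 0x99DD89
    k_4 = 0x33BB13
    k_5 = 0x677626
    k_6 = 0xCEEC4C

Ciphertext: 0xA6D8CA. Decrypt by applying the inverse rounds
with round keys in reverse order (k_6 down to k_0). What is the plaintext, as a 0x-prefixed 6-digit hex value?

s_0 = ciphertext = 0xA6D8CA
s_1 = InvRound(s_0, k_6) = 0x64AA6D
s_2 = InvRound(s_1, k_5) = 0xE8664A
s_3 = InvRound(s_2, k_4) = 0x11DE86
s_4 = InvRound(s_3, k_3) = 0x5DB11D
s_5 = InvRound(s_4, k_2) = 0xB145DB
s_6 = InvRound(s_5, k_1) = 0xE25B14
s_7 = InvRound(s_6, k_0) = 0xC49E25

0xC49E25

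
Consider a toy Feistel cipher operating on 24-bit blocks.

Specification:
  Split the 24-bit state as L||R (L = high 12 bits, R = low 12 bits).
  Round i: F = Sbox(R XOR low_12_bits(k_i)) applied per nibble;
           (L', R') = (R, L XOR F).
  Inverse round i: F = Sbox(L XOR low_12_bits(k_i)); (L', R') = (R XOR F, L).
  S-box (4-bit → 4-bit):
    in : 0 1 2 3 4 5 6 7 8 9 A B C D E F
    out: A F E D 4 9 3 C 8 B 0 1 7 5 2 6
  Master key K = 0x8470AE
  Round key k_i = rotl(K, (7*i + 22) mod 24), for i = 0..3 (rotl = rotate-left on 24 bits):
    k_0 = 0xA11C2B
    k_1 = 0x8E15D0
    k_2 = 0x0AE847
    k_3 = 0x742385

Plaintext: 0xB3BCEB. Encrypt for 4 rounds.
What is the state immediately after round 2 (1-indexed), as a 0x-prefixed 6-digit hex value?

0x141854

s_0 = plaintext = 0xB3BCEB
s_1 = Round(s_0, k_0) = 0xCEB141
s_2 = Round(s_1, k_1) = 0x141854
s_3 = Round(s_2, k_2) = 0x854BBC
s_4 = Round(s_3, k_3) = 0xBBC08F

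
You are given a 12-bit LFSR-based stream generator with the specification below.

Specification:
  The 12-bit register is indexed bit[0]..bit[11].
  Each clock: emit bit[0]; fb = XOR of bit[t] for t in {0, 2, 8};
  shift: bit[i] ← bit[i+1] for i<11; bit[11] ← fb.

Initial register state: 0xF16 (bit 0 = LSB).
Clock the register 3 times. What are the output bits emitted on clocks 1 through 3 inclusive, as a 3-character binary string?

011

reg_0 = 0xF16
clock 1: out=0, reg = 0x78B
clock 2: out=1, reg = 0x3C5
clock 3: out=1, reg = 0x9E2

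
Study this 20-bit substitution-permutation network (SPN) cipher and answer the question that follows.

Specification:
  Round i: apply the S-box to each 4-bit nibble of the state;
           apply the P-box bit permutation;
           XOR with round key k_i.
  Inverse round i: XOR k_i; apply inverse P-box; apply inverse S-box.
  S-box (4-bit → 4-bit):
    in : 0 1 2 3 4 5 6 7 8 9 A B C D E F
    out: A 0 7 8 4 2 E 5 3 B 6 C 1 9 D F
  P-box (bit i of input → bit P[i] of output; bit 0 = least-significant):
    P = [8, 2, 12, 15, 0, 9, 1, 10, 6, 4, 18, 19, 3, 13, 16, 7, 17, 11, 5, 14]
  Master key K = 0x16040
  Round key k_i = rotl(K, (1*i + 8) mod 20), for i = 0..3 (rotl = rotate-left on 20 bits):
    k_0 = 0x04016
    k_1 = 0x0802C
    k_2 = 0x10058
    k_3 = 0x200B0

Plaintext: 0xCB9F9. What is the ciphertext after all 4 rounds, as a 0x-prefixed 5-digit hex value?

s_0 = plaintext = 0xCB9F9
s_1 = Round(s_0, k_0) = 0xBC7C1
s_2 = Round(s_1, k_1) = 0x4C045
s_3 = Round(s_2, k_2) = 0x90066
s_4 = Round(s_3, k_3) = 0x8FE26

0x8FE26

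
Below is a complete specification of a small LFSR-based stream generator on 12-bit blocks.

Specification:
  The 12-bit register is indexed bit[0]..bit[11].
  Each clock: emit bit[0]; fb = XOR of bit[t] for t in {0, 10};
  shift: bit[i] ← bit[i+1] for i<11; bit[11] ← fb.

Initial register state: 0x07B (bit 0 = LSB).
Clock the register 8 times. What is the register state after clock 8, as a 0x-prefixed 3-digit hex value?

0xE70

reg_0 = 0x07B
clock 1: out=1, reg = 0x83D
clock 2: out=1, reg = 0xC1E
clock 3: out=0, reg = 0xE0F
clock 4: out=1, reg = 0x707
clock 5: out=1, reg = 0x383
clock 6: out=1, reg = 0x9C1
clock 7: out=1, reg = 0xCE0
clock 8: out=0, reg = 0xE70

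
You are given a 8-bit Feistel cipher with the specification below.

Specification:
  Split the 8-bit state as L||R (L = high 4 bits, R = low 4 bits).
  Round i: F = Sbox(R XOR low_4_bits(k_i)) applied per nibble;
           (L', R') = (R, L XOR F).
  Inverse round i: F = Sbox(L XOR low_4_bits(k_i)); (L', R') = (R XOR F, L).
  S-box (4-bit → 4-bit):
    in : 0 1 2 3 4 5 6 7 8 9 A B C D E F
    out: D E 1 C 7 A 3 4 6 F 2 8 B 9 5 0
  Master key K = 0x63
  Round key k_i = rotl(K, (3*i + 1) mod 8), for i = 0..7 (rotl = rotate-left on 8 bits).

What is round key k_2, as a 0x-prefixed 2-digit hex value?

K = 0x63
k_0 = rotl(K, (3*0+1) mod 8) = rotl(K, 1) = 0xC6
k_1 = rotl(K, (3*1+1) mod 8) = rotl(K, 4) = 0x36
k_2 = rotl(K, (3*2+1) mod 8) = rotl(K, 7) = 0xB1

0xB1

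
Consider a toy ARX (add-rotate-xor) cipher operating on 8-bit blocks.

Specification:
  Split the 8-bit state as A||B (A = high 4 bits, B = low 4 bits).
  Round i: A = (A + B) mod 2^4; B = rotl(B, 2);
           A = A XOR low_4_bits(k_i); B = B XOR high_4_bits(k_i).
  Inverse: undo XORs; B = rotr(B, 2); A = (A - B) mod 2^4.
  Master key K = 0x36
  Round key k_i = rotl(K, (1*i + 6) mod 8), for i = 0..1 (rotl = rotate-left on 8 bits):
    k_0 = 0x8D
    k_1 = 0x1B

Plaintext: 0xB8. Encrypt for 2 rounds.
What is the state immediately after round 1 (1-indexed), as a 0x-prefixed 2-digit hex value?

0xEA

s_0 = plaintext = 0xB8
s_1 = Round(s_0, k_0) = 0xEA
s_2 = Round(s_1, k_1) = 0x3B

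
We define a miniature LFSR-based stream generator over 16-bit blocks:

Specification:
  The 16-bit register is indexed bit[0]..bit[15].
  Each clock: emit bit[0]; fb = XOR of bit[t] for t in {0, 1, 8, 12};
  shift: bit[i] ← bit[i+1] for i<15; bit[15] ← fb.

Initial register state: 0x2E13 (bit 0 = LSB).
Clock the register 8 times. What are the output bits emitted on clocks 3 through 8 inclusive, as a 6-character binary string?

reg_0 = 0x2E13
clock 1: out=1, reg = 0x1709
clock 2: out=1, reg = 0x8B84
clock 3: out=0, reg = 0xC5C2
clock 4: out=0, reg = 0x62E1
clock 5: out=1, reg = 0xB170
clock 6: out=0, reg = 0x58B8
clock 7: out=0, reg = 0xAC5C
clock 8: out=0, reg = 0x562E

001000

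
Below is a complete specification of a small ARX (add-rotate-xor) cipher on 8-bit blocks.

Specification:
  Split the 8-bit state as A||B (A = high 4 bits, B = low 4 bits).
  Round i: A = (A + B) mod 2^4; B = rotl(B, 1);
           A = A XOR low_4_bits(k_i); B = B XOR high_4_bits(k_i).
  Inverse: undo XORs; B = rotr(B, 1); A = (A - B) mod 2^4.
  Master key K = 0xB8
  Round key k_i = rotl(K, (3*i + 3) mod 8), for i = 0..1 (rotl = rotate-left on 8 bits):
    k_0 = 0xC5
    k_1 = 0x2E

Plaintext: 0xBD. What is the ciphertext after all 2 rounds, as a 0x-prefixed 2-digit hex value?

s_0 = plaintext = 0xBD
s_1 = Round(s_0, k_0) = 0xD7
s_2 = Round(s_1, k_1) = 0xAC

0xAC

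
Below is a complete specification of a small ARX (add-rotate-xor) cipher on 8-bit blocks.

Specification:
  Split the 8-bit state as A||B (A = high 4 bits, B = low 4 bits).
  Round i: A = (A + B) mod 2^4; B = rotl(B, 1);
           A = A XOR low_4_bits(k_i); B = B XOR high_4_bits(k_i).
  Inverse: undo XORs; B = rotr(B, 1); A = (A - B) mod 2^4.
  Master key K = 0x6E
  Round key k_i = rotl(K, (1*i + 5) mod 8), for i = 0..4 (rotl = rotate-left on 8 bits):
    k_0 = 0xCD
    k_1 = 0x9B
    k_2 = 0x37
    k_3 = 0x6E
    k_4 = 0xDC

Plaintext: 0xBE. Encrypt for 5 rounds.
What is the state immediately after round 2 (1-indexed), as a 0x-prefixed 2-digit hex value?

s_0 = plaintext = 0xBE
s_1 = Round(s_0, k_0) = 0x41
s_2 = Round(s_1, k_1) = 0xEB
s_3 = Round(s_2, k_2) = 0xE4
s_4 = Round(s_3, k_3) = 0xCE
s_5 = Round(s_4, k_4) = 0x60

0xEB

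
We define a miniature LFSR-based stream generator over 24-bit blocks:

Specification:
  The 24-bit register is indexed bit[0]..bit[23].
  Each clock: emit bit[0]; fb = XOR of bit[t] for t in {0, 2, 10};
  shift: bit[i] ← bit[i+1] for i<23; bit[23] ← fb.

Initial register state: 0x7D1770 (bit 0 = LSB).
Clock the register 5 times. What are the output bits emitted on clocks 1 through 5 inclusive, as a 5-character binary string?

reg_0 = 0x7D1770
clock 1: out=0, reg = 0xBE8BB8
clock 2: out=0, reg = 0x5F45DC
clock 3: out=0, reg = 0x2FA2EE
clock 4: out=0, reg = 0x97D177
clock 5: out=1, reg = 0x4BE8BB

00001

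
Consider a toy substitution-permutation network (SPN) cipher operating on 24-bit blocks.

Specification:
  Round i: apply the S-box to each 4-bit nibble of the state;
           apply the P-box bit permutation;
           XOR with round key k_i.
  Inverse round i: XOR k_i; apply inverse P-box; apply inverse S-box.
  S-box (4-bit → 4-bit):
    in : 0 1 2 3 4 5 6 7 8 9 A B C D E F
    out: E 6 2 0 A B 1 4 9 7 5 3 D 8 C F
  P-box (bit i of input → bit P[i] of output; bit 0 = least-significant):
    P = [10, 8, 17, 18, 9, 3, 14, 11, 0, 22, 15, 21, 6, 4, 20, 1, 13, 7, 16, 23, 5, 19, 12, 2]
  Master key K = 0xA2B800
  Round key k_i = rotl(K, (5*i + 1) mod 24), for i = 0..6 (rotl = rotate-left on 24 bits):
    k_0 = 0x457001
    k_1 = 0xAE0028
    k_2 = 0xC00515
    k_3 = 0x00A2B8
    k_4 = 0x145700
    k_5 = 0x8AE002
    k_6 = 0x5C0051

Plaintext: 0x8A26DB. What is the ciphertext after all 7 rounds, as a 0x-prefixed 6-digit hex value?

0xFDE36B

s_0 = plaintext = 0x8A26DB
s_1 = Round(s_0, k_0) = 0x445D34
s_2 = Round(s_1, k_1) = 0x0201FE
s_3 = Round(s_2, k_2) = 0x9EDF8B
s_4 = Round(s_3, k_3) = 0xE93D9B
s_5 = Round(s_4, k_4) = 0x35208C
s_6 = Round(s_5, k_5) = 0x6C4E92
s_7 = Round(s_6, k_6) = 0xFDE36B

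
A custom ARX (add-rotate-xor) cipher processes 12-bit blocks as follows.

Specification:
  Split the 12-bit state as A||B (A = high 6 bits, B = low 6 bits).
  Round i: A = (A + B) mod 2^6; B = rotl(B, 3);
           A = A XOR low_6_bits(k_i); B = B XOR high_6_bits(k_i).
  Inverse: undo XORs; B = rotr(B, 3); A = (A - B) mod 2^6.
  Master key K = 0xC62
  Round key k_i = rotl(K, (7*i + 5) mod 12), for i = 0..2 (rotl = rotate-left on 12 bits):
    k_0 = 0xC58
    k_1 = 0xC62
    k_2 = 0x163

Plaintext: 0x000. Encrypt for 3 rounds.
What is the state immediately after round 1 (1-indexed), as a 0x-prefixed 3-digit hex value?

0x631

s_0 = plaintext = 0x000
s_1 = Round(s_0, k_0) = 0x631
s_2 = Round(s_1, k_1) = 0xAFF
s_3 = Round(s_2, k_2) = 0x27A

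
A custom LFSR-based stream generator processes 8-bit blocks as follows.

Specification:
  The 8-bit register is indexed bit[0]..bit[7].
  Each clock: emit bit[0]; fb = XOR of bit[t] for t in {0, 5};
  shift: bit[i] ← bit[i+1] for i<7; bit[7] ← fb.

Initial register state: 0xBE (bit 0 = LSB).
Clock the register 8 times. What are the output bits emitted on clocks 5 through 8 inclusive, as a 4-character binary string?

1101

reg_0 = 0xBE
clock 1: out=0, reg = 0xDF
clock 2: out=1, reg = 0xEF
clock 3: out=1, reg = 0x77
clock 4: out=1, reg = 0x3B
clock 5: out=1, reg = 0x1D
clock 6: out=1, reg = 0x8E
clock 7: out=0, reg = 0x47
clock 8: out=1, reg = 0xA3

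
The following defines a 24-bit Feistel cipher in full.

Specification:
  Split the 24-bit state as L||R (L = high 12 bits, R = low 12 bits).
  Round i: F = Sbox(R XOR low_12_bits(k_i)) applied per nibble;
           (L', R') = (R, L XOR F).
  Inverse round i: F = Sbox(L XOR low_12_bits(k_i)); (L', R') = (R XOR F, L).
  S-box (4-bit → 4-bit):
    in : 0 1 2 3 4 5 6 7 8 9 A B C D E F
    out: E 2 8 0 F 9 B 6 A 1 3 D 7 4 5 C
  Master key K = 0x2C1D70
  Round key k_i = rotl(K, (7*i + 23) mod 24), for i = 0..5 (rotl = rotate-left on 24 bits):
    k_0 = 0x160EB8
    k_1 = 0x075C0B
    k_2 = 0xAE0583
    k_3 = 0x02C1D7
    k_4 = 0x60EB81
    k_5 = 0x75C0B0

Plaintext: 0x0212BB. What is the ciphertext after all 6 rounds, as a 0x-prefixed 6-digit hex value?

0x0138A5

s_0 = plaintext = 0x0212BB
s_1 = Round(s_0, k_0) = 0x2BB7C1
s_2 = Round(s_1, k_1) = 0x7C1FC8
s_3 = Round(s_2, k_2) = 0xFC843C
s_4 = Round(s_3, k_3) = 0x43C695
s_5 = Round(s_4, k_4) = 0x695013
s_6 = Round(s_5, k_5) = 0x0138A5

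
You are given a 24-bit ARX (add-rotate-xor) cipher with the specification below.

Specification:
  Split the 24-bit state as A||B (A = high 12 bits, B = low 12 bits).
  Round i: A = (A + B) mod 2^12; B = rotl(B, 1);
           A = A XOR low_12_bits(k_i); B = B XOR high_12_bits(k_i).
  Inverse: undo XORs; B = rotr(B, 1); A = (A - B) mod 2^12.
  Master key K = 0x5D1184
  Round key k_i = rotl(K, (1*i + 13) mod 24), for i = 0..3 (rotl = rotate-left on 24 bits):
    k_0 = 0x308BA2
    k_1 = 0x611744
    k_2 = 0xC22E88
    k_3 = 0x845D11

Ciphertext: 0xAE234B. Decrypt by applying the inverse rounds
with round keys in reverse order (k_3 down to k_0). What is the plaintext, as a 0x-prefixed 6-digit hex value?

s_0 = ciphertext = 0xAE234B
s_1 = InvRound(s_0, k_3) = 0x26C587
s_2 = InvRound(s_1, k_2) = 0x012CD2
s_3 = InvRound(s_2, k_1) = 0x9F5D61
s_4 = InvRound(s_3, k_0) = 0x323F34

0x323F34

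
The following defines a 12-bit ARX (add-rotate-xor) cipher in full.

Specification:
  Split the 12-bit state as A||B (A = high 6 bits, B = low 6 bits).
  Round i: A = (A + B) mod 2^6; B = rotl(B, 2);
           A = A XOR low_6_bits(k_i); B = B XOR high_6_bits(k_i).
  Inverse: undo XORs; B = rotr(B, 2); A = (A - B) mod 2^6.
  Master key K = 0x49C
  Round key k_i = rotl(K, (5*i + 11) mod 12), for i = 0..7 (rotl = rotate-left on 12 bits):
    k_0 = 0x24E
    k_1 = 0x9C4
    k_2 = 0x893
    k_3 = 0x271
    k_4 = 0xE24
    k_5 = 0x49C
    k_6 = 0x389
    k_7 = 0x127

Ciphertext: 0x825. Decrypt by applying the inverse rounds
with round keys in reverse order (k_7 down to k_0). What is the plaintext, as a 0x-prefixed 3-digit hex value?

0x468

s_0 = ciphertext = 0x825
s_1 = InvRound(s_0, k_7) = 0xBD8
s_2 = InvRound(s_1, k_6) = 0x065
s_3 = InvRound(s_2, k_5) = 0x83D
s_4 = InvRound(s_3, k_4) = 0xCD1
s_5 = InvRound(s_4, k_3) = 0xF06
s_6 = InvRound(s_5, k_2) = 0x989
s_7 = InvRound(s_6, k_1) = 0xDEB
s_8 = InvRound(s_7, k_0) = 0x468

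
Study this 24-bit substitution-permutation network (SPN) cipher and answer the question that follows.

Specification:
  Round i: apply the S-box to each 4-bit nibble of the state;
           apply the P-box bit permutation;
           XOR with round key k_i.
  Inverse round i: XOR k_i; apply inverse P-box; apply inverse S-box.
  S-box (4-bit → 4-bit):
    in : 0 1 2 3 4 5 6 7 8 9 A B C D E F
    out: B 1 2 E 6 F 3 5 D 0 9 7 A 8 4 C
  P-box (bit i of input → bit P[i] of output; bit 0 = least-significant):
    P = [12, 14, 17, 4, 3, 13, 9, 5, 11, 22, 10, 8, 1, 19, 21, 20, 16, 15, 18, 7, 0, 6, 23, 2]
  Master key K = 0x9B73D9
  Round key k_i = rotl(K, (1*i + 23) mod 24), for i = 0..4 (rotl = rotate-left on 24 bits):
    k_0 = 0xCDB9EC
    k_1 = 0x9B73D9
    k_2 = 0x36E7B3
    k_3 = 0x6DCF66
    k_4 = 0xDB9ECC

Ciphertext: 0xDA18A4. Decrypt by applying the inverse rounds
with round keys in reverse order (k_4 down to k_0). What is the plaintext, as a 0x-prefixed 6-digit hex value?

s_0 = ciphertext = 0xDA18A4
s_1 = InvRound(s_0, k_4) = 0x269E89
s_2 = InvRound(s_1, k_3) = 0x0A6CAB
s_3 = InvRound(s_2, k_2) = 0x943A7D
s_4 = InvRound(s_3, k_1) = 0xD82AD4
s_5 = InvRound(s_4, k_0) = 0x9BDD8A

0x9BDD8A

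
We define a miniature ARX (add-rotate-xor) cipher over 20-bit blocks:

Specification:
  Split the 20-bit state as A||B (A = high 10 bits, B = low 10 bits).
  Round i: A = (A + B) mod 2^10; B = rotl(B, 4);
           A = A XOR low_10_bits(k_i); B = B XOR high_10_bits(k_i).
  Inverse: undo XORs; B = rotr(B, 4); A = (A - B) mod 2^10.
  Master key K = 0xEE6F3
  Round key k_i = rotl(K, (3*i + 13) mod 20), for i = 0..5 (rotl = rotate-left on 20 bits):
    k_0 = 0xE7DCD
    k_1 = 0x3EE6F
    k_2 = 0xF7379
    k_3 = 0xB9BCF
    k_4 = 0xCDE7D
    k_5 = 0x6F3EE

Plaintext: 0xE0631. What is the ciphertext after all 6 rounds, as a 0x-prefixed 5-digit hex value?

s_0 = plaintext = 0xE0631
s_1 = Round(s_0, k_0) = 0x1FC87
s_2 = Round(s_1, k_1) = 0xDA489
s_3 = Round(s_2, k_2) = 0x22F4E
s_4 = Round(s_3, k_3) = 0x05A0B
s_5 = Round(s_4, k_4) = 0x1738F
s_6 = Round(s_5, k_5) = 0x01542

0x01542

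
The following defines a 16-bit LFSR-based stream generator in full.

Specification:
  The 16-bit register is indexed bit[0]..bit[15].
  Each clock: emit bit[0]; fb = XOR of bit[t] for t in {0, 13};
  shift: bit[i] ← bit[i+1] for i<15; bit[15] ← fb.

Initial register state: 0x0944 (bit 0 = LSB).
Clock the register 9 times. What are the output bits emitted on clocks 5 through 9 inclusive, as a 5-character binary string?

00101

reg_0 = 0x0944
clock 1: out=0, reg = 0x04A2
clock 2: out=0, reg = 0x0251
clock 3: out=1, reg = 0x8128
clock 4: out=0, reg = 0x4094
clock 5: out=0, reg = 0x204A
clock 6: out=0, reg = 0x9025
clock 7: out=1, reg = 0xC812
clock 8: out=0, reg = 0x6409
clock 9: out=1, reg = 0x3204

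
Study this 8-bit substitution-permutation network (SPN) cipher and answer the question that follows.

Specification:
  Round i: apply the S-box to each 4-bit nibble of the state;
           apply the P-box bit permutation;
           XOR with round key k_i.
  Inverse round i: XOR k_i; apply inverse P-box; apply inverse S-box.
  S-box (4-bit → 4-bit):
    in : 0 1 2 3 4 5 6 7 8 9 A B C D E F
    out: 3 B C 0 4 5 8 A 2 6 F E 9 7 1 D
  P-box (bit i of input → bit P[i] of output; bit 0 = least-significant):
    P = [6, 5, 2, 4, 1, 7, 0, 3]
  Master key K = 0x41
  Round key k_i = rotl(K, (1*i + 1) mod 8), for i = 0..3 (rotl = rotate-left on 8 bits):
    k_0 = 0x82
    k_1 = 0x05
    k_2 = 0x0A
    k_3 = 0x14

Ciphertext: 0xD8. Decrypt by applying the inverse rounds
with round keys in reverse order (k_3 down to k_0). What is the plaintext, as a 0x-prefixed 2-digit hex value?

0x68

s_0 = ciphertext = 0xD8
s_1 = InvRound(s_0, k_3) = 0x75
s_2 = InvRound(s_1, k_2) = 0xFA
s_3 = InvRound(s_2, k_1) = 0xAA
s_4 = InvRound(s_3, k_0) = 0x68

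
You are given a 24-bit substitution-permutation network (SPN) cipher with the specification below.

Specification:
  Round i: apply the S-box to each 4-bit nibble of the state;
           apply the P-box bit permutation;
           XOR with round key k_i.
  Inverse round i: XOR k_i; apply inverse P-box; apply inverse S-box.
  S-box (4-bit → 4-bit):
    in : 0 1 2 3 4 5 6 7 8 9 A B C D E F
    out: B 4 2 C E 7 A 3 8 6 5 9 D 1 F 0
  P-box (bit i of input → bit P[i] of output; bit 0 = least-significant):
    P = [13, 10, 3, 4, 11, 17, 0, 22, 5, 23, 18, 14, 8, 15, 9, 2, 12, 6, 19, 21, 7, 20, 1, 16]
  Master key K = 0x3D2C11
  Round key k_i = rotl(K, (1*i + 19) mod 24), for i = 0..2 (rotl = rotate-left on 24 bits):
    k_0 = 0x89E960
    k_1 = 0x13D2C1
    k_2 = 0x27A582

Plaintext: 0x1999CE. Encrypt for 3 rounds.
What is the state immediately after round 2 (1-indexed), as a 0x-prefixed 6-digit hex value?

s_0 = plaintext = 0x1999CE
s_1 = Round(s_0, k_0) = 0x45473B
s_2 = Round(s_1, k_1) = 0xCA60B6
s_3 = Round(s_2, k_2) = 0xEE7934

0xCA60B6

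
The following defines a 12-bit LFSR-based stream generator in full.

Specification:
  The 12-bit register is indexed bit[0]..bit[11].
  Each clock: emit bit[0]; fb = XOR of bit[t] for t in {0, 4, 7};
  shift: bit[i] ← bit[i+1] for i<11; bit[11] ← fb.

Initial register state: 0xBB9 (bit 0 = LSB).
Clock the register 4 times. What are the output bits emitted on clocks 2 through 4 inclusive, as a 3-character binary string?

reg_0 = 0xBB9
clock 1: out=1, reg = 0xDDC
clock 2: out=0, reg = 0x6EE
clock 3: out=0, reg = 0xB77
clock 4: out=1, reg = 0x5BB

001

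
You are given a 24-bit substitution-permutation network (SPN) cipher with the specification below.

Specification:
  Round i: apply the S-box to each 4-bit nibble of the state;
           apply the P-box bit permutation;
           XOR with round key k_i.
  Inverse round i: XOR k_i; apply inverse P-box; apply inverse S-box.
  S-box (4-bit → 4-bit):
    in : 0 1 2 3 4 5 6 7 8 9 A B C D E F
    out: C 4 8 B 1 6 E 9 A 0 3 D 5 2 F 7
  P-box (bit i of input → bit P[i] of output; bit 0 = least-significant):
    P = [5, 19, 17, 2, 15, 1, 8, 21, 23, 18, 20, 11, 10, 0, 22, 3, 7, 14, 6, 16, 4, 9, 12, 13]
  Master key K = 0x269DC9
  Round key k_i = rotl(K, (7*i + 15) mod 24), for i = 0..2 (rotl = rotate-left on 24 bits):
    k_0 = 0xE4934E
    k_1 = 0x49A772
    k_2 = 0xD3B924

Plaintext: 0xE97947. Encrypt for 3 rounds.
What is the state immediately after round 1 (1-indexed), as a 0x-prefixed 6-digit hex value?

s_0 = plaintext = 0xE97947
s_1 = Round(s_0, k_0) = 0xE42572
s_2 = Round(s_1, k_1) = 0x7D15EE
s_3 = Round(s_2, k_2) = 0xAD5812

0xE42572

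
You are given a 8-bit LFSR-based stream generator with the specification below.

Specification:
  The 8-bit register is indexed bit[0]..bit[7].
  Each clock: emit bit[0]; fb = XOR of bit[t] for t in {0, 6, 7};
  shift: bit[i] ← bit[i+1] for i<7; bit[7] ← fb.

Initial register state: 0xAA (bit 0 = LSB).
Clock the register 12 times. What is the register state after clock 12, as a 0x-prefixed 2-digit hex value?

reg_0 = 0xAA
clock 1: out=0, reg = 0xD5
clock 2: out=1, reg = 0xEA
clock 3: out=0, reg = 0x75
clock 4: out=1, reg = 0x3A
clock 5: out=0, reg = 0x1D
clock 6: out=1, reg = 0x8E
clock 7: out=0, reg = 0xC7
clock 8: out=1, reg = 0xE3
clock 9: out=1, reg = 0xF1
clock 10: out=1, reg = 0xF8
clock 11: out=0, reg = 0x7C
clock 12: out=0, reg = 0xBE

0xBE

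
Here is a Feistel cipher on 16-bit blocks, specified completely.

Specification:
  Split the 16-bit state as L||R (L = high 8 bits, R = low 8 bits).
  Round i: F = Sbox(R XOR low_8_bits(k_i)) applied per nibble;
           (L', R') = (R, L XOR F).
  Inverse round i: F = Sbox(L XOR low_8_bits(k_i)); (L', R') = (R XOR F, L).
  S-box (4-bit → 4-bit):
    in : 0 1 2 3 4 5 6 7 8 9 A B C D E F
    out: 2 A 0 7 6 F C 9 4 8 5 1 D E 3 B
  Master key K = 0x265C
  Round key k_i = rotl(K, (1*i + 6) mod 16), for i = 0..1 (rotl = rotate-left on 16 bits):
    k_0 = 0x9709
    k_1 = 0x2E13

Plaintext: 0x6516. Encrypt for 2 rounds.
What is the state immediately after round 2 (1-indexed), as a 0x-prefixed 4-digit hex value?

0xCEF8

s_0 = plaintext = 0x6516
s_1 = Round(s_0, k_0) = 0x16CE
s_2 = Round(s_1, k_1) = 0xCEF8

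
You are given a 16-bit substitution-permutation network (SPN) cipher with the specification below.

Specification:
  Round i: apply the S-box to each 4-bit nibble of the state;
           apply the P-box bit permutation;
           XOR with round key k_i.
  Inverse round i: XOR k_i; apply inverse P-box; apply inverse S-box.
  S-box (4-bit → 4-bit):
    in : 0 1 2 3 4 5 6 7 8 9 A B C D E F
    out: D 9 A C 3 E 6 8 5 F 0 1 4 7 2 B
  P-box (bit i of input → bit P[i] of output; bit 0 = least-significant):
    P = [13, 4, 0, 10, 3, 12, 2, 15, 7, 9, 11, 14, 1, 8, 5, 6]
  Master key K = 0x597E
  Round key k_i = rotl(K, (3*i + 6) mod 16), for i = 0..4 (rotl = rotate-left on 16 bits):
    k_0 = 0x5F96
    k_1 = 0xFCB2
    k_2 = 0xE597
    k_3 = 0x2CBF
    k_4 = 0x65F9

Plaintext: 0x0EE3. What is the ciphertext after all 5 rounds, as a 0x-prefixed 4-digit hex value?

s_0 = plaintext = 0x0EE3
s_1 = Round(s_0, k_0) = 0x49F5
s_2 = Round(s_1, k_1) = 0x2329
s_3 = Round(s_2, k_2) = 0x18C6
s_4 = Round(s_3, k_3) = 0x2468
s_5 = Round(s_4, k_4) = 0x563C

0x563C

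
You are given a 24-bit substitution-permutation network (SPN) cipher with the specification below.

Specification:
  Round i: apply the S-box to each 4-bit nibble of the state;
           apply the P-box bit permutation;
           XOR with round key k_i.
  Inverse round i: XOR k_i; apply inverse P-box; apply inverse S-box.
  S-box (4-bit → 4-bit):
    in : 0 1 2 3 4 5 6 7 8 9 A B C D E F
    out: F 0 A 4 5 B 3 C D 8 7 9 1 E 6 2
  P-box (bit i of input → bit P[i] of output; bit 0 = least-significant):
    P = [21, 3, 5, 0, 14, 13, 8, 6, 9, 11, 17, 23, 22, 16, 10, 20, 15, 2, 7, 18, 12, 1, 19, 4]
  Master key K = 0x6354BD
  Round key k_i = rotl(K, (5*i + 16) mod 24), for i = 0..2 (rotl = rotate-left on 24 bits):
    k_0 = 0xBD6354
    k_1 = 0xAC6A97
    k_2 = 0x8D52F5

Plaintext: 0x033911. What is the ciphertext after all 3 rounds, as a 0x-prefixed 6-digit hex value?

0xEA5EB0

s_0 = plaintext = 0x033911
s_1 = Round(s_0, k_0) = 0x3577C6
s_2 = Round(s_1, k_1) = 0x12AE9B
s_3 = Round(s_2, k_2) = 0xEA5EB0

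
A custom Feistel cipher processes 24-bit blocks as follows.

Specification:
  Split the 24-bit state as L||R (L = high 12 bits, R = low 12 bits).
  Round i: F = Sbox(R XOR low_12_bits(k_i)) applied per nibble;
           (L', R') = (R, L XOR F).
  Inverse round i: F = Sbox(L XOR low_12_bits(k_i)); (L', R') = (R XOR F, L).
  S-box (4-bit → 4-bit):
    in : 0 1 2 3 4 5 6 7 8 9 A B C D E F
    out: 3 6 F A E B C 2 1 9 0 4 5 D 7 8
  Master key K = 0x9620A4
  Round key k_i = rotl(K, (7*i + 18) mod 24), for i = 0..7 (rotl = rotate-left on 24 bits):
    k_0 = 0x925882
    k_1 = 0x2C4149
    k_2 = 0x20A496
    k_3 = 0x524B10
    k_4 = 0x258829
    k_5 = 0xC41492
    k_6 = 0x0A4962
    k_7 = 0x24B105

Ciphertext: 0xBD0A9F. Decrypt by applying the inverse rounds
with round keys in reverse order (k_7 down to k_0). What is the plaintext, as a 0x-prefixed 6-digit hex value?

0xB9ED0A

s_0 = ciphertext = 0xBD0A9F
s_1 = InvRound(s_0, k_7) = 0xA44BD0
s_2 = InvRound(s_1, k_6) = 0x12CA44
s_3 = InvRound(s_2, k_5) = 0x10312C
s_4 = InvRound(s_3, k_4) = 0x8DC103
s_5 = InvRound(s_4, k_3) = 0xB568DC
s_6 = InvRound(s_5, k_2) = 0x08FB56
s_7 = InvRound(s_6, k_1) = 0xD0A08F
s_8 = InvRound(s_7, k_0) = 0xB9ED0A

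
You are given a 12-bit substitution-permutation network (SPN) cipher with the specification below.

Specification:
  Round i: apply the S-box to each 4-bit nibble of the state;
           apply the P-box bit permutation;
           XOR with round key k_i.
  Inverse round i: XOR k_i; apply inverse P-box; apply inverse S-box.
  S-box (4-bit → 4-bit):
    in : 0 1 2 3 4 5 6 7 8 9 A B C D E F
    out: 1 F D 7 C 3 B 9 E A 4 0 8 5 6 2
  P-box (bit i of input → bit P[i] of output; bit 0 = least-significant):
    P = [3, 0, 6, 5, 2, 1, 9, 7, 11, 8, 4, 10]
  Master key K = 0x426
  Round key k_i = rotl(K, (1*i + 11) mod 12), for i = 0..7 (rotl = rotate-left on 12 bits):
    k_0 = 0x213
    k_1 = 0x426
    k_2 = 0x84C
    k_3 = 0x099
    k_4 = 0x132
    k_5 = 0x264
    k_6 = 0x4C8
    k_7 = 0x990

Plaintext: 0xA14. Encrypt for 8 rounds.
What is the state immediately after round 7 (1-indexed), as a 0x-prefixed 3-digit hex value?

0xA1D

s_0 = plaintext = 0xA14
s_1 = Round(s_0, k_0) = 0x0E5
s_2 = Round(s_1, k_1) = 0xE2D
s_3 = Round(s_2, k_2) = 0xB90
s_4 = Round(s_3, k_3) = 0x013
s_5 = Round(s_4, k_4) = 0xBFD
s_6 = Round(s_5, k_5) = 0x22E
s_7 = Round(s_6, k_6) = 0xA1D
s_8 = Round(s_7, k_7) = 0xB4E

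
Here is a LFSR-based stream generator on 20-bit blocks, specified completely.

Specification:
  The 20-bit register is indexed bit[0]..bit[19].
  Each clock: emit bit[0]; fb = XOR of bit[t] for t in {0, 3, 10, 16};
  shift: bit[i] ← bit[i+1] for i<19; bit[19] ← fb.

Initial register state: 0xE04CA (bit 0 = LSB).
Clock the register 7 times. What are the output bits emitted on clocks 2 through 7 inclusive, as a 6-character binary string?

101001

reg_0 = 0xE04CA
clock 1: out=0, reg = 0x70265
clock 2: out=1, reg = 0x38132
clock 3: out=0, reg = 0x9C099
clock 4: out=1, reg = 0xCE04C
clock 5: out=0, reg = 0xE7026
clock 6: out=0, reg = 0x73813
clock 7: out=1, reg = 0x39C09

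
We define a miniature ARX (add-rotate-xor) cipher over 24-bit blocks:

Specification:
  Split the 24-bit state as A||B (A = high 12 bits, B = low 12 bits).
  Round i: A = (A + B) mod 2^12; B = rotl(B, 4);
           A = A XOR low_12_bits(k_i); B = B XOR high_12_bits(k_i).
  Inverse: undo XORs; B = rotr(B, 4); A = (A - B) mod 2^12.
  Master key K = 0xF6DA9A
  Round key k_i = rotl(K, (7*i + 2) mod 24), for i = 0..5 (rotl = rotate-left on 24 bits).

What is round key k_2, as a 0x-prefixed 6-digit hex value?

0x9AF6DA

K = 0xF6DA9A
k_0 = rotl(K, (7*0+2) mod 24) = rotl(K, 2) = 0xDB6A6B
k_1 = rotl(K, (7*1+2) mod 24) = rotl(K, 9) = 0xB535ED
k_2 = rotl(K, (7*2+2) mod 24) = rotl(K, 16) = 0x9AF6DA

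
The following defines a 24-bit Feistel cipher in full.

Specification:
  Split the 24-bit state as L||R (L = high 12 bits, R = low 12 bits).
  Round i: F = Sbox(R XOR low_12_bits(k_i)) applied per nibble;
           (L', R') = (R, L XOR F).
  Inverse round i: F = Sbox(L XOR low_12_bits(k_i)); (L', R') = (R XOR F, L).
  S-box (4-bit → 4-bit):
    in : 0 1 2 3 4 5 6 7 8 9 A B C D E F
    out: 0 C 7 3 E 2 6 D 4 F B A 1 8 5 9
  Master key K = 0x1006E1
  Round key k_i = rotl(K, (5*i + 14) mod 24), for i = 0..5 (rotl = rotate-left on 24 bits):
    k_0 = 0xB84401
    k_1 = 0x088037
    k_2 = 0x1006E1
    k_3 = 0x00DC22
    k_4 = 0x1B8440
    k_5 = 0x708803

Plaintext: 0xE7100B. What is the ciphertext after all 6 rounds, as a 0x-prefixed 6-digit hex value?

s_0 = plaintext = 0xE7100B
s_1 = Round(s_0, k_0) = 0x00B07A
s_2 = Round(s_1, k_1) = 0x07A0E3
s_3 = Round(s_2, k_2) = 0x0E367D
s_4 = Round(s_3, k_3) = 0x67DBCA
s_5 = Round(s_4, k_4) = 0xBCAF36
s_6 = Round(s_5, k_5) = 0xF366F8

0xF366F8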